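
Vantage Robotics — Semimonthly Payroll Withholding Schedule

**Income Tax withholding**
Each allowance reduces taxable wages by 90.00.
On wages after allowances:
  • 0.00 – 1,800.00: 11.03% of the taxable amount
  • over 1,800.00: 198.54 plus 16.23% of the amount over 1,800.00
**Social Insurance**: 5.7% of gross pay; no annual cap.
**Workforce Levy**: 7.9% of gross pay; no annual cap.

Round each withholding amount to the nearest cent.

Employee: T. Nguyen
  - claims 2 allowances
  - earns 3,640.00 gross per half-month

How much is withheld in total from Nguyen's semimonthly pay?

963.00

Income Tax: taxable = 3,640.00 − 2×90.00 = 3,460.00
  198.54 + 16.23% × (3,460.00 − 1,800.00) = 198.54 + 16.23% × 1,660.00 = 467.96
Social Insurance: 5.7% × 3,640.00 = 207.48
Workforce Levy: 7.9% × 3,640.00 = 287.56
Total: 467.96 + 207.48 + 287.56 = 963.00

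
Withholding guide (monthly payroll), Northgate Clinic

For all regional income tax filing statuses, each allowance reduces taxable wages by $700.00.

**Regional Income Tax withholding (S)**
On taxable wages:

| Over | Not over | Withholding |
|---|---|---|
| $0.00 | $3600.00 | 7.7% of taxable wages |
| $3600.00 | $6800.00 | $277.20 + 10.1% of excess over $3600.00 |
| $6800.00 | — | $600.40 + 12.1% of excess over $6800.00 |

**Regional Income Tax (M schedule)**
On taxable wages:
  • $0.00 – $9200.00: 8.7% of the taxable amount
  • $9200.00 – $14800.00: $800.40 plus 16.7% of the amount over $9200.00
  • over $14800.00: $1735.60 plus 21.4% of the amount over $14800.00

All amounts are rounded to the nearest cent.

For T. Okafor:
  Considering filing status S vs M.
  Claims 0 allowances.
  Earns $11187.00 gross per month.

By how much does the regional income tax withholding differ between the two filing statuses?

$1.00

Regional Income Tax (S): taxable = $11187.00
  $600.40 + 12.1% × ($11187.00 − $6800.00) = $600.40 + 12.1% × $4387.00 = $1131.23
Regional Income Tax (M): taxable = $11187.00
  $800.40 + 16.7% × ($11187.00 − $9200.00) = $800.40 + 16.7% × $1987.00 = $1132.23
Difference: |$1131.23 − $1132.23| = $1.00 (higher under M)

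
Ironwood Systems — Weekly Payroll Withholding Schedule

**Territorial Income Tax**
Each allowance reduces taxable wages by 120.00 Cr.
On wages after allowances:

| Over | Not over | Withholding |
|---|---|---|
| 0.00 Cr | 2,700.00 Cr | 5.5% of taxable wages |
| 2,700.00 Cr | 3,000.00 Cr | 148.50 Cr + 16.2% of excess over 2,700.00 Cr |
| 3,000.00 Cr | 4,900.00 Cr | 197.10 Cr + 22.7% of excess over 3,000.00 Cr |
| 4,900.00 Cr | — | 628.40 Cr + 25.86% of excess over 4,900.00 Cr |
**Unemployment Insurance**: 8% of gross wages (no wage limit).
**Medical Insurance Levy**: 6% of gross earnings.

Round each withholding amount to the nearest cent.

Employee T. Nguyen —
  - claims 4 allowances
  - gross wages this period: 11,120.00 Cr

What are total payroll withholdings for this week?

Territorial Income Tax: taxable = 11,120.00 Cr − 4×120.00 Cr = 10,640.00 Cr
  628.40 Cr + 25.86% × (10,640.00 Cr − 4,900.00 Cr) = 628.40 Cr + 25.86% × 5,740.00 Cr = 2,112.76 Cr
Unemployment Insurance: 8% × 11,120.00 Cr = 889.60 Cr
Medical Insurance Levy: 6% × 11,120.00 Cr = 667.20 Cr
Total: 2,112.76 Cr + 889.60 Cr + 667.20 Cr = 3,669.56 Cr

3,669.56 Cr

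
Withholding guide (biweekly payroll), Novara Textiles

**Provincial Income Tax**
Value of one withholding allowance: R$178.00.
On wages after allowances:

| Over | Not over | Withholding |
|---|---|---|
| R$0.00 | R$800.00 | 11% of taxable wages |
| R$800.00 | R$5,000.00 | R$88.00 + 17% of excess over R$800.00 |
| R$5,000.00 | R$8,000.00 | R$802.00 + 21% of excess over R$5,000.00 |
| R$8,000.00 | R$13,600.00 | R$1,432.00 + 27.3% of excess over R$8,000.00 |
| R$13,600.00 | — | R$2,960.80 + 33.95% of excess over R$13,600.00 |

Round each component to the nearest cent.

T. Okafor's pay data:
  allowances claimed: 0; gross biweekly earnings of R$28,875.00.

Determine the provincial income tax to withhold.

R$8,146.66

Provincial Income Tax: taxable = R$28,875.00
  R$2,960.80 + 33.95% × (R$28,875.00 − R$13,600.00) = R$2,960.80 + 33.95% × R$15,275.00 = R$8,146.66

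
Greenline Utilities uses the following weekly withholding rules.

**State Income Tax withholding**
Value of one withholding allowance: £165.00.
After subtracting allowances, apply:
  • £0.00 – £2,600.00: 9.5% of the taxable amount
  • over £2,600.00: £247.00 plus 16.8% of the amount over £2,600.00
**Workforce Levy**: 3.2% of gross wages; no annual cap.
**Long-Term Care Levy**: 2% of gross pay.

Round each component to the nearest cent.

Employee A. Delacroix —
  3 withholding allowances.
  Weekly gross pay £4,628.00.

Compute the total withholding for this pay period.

State Income Tax: taxable = £4,628.00 − 3×£165.00 = £4,133.00
  £247.00 + 16.8% × (£4,133.00 − £2,600.00) = £247.00 + 16.8% × £1,533.00 = £504.54
Workforce Levy: 3.2% × £4,628.00 = £148.10
Long-Term Care Levy: 2% × £4,628.00 = £92.56
Total: £504.54 + £148.10 + £92.56 = £745.20

£745.20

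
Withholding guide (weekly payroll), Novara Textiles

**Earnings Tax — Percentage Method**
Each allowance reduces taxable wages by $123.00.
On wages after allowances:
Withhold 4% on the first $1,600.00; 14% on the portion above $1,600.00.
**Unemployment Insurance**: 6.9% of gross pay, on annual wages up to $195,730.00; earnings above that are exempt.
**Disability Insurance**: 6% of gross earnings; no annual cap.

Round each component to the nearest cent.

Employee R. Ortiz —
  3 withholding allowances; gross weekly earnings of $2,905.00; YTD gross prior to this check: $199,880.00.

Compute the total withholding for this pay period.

Earnings Tax: taxable = $2,905.00 − 3×$123.00 = $2,536.00
  $64.00 + 14% × ($2,536.00 − $1,600.00) = $64.00 + 14% × $936.00 = $195.04
Unemployment Insurance: YTD $199,880.00 ≥ cap $195,730.00 → $0.00
Disability Insurance: 6% × $2,905.00 = $174.30
Total: $195.04 + $0.00 + $174.30 = $369.34

$369.34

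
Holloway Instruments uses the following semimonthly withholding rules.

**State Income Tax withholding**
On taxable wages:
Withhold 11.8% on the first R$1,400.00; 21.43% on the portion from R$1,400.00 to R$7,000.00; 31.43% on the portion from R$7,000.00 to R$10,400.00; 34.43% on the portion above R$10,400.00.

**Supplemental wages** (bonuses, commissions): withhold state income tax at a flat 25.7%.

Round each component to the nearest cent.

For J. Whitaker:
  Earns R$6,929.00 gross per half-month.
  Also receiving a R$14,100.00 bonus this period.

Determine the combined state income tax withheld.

R$4,973.76

State Income Tax: taxable = R$6,929.00
  R$165.20 + 21.43% × (R$6,929.00 − R$1,400.00) = R$165.20 + 21.43% × R$5,529.00 = R$1,350.06
Supplemental (25.7% flat on bonus): 25.7% × R$14,100.00 = R$3,623.70
Total state income tax: R$1,350.06 + R$3,623.70 = R$4,973.76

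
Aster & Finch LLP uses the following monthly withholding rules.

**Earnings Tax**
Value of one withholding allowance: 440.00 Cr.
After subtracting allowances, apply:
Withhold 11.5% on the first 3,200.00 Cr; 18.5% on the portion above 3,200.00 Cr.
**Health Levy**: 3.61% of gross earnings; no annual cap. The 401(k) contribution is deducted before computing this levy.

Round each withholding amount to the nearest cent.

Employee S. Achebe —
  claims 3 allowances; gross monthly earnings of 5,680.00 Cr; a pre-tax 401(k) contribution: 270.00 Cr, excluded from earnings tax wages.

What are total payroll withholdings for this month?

727.95 Cr

Earnings Tax: taxable = 5,680.00 Cr − 270.00 Cr − 3×440.00 Cr = 4,090.00 Cr
  368.00 Cr + 18.5% × (4,090.00 Cr − 3,200.00 Cr) = 368.00 Cr + 18.5% × 890.00 Cr = 532.65 Cr
Health Levy: 3.61% × 5,410.00 Cr = 195.30 Cr
Total: 532.65 Cr + 195.30 Cr = 727.95 Cr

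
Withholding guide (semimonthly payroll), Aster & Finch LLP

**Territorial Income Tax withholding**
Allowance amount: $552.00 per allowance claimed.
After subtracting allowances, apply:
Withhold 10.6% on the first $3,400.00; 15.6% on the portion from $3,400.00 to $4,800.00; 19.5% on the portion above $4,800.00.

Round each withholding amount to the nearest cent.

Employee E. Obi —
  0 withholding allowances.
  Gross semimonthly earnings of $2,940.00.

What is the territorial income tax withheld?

Territorial Income Tax: taxable = $2,940.00
  10.6% × $2,940.00 = $311.64

$311.64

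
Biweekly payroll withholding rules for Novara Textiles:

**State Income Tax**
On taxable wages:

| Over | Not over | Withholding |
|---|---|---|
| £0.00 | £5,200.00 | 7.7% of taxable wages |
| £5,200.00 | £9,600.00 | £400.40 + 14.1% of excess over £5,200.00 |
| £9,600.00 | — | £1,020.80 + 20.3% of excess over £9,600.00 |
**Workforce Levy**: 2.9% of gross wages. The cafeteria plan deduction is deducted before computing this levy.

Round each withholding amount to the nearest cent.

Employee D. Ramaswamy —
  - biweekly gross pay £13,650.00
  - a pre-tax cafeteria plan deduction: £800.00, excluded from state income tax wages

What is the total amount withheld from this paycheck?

State Income Tax: taxable = £13,650.00 − £800.00 = £12,850.00
  £1,020.80 + 20.3% × (£12,850.00 − £9,600.00) = £1,020.80 + 20.3% × £3,250.00 = £1,680.55
Workforce Levy: 2.9% × £12,850.00 = £372.65
Total: £1,680.55 + £372.65 = £2,053.20

£2,053.20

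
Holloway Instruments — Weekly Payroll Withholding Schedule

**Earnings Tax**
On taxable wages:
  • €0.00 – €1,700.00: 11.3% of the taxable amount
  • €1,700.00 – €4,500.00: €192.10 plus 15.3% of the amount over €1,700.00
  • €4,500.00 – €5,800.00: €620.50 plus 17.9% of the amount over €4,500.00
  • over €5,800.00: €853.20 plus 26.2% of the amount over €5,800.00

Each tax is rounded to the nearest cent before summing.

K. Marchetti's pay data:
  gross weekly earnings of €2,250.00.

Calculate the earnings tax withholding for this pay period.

Earnings Tax: taxable = €2,250.00
  €192.10 + 15.3% × (€2,250.00 − €1,700.00) = €192.10 + 15.3% × €550.00 = €276.25

€276.25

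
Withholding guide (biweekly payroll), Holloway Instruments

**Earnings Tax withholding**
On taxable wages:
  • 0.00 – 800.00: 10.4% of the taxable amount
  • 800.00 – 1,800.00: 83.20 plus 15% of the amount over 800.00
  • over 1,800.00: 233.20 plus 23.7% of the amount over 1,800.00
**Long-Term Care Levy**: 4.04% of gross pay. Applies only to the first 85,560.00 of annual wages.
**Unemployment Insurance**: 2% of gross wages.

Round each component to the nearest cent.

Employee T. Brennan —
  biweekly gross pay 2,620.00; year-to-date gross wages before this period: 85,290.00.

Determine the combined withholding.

Earnings Tax: taxable = 2,620.00
  233.20 + 23.7% × (2,620.00 − 1,800.00) = 233.20 + 23.7% × 820.00 = 427.54
Long-Term Care Levy: cap 85,560.00 − YTD 85,290.00 = 270.00 subject; 4.04% × 270.00 = 10.91
Unemployment Insurance: 2% × 2,620.00 = 52.40
Total: 427.54 + 10.91 + 52.40 = 490.85

490.85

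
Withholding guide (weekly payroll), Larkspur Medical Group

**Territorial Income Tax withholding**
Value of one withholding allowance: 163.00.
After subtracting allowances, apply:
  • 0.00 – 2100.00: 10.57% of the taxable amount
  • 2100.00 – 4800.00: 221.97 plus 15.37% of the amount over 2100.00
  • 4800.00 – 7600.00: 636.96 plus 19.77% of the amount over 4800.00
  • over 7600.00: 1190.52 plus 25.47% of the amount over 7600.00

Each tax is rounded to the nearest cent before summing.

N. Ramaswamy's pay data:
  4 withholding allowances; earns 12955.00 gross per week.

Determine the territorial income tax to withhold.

2388.37

Territorial Income Tax: taxable = 12955.00 − 4×163.00 = 12303.00
  1190.52 + 25.47% × (12303.00 − 7600.00) = 1190.52 + 25.47% × 4703.00 = 2388.37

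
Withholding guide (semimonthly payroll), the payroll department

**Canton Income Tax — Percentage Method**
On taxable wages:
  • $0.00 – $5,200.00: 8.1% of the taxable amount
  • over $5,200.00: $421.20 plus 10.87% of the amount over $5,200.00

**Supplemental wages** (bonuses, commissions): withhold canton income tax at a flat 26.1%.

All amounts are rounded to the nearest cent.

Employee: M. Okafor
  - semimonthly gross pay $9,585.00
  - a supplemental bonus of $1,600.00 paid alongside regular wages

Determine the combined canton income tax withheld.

Canton Income Tax: taxable = $9,585.00
  $421.20 + 10.87% × ($9,585.00 − $5,200.00) = $421.20 + 10.87% × $4,385.00 = $897.85
Supplemental (26.1% flat on bonus): 26.1% × $1,600.00 = $417.60
Total canton income tax: $897.85 + $417.60 = $1,315.45

$1,315.45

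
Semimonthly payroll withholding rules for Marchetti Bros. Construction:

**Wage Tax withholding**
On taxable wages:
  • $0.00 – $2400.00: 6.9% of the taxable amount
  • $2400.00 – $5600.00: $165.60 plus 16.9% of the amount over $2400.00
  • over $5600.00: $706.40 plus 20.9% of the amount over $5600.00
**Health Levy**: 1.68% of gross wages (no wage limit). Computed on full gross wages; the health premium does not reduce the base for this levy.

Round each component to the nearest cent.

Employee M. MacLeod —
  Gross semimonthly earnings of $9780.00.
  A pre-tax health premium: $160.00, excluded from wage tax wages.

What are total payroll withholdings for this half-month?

$1710.88

Wage Tax: taxable = $9780.00 − $160.00 = $9620.00
  $706.40 + 20.9% × ($9620.00 − $5600.00) = $706.40 + 20.9% × $4020.00 = $1546.58
Health Levy: 1.68% × $9780.00 = $164.30
Total: $1546.58 + $164.30 = $1710.88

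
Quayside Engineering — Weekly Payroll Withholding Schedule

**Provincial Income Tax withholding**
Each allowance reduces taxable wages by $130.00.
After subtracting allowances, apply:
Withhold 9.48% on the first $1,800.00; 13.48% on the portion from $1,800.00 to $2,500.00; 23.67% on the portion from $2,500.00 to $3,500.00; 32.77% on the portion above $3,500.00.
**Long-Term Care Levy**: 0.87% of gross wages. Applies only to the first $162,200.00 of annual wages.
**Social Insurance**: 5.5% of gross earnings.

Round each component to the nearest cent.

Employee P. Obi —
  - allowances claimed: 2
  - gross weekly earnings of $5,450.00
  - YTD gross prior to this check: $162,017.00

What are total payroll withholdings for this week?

Provincial Income Tax: taxable = $5,450.00 − 2×$130.00 = $5,190.00
  $501.70 + 32.77% × ($5,190.00 − $3,500.00) = $501.70 + 32.77% × $1,690.00 = $1,055.51
Long-Term Care Levy: cap $162,200.00 − YTD $162,017.00 = $183.00 subject; 0.87% × $183.00 = $1.59
Social Insurance: 5.5% × $5,450.00 = $299.75
Total: $1,055.51 + $1.59 + $299.75 = $1,356.85

$1,356.85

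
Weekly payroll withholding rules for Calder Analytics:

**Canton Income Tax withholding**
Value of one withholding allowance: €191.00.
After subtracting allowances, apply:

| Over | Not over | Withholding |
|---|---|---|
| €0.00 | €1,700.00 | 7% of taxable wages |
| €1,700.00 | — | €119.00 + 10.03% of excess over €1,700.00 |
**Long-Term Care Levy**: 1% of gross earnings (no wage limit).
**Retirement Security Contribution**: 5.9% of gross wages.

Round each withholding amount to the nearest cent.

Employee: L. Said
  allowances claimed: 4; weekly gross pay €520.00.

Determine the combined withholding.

Canton Income Tax: taxable = €520.00 − 4×€191.00 = €-244.00
  Taxable ≤ 0 → €0.00
Long-Term Care Levy: 1% × €520.00 = €5.20
Retirement Security Contribution: 5.9% × €520.00 = €30.68
Total: €0.00 + €5.20 + €30.68 = €35.88

€35.88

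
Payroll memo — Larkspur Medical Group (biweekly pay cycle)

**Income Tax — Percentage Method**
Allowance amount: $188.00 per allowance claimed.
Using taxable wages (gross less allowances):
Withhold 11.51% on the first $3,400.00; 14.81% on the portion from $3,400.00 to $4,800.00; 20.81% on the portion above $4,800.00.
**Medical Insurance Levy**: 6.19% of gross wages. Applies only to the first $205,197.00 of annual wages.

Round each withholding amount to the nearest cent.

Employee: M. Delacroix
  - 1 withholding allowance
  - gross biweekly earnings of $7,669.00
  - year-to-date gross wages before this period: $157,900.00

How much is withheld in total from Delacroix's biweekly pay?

Income Tax: taxable = $7,669.00 − 1×$188.00 = $7,481.00
  $598.68 + 20.81% × ($7,481.00 − $4,800.00) = $598.68 + 20.81% × $2,681.00 = $1,156.60
Medical Insurance Levy: 6.19% × $7,669.00 = $474.71
Total: $1,156.60 + $474.71 = $1,631.31

$1,631.31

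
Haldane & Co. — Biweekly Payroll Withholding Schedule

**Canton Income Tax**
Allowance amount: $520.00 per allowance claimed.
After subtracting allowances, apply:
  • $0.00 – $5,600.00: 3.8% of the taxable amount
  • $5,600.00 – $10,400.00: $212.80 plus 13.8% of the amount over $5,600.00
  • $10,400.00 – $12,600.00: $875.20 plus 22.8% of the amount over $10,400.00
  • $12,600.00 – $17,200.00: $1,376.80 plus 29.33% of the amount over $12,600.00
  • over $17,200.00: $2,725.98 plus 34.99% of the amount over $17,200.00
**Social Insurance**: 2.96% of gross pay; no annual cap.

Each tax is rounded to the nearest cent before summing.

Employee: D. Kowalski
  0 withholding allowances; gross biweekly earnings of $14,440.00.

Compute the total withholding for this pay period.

$2,343.89

Canton Income Tax: taxable = $14,440.00
  $1,376.80 + 29.33% × ($14,440.00 − $12,600.00) = $1,376.80 + 29.33% × $1,840.00 = $1,916.47
Social Insurance: 2.96% × $14,440.00 = $427.42
Total: $1,916.47 + $427.42 = $2,343.89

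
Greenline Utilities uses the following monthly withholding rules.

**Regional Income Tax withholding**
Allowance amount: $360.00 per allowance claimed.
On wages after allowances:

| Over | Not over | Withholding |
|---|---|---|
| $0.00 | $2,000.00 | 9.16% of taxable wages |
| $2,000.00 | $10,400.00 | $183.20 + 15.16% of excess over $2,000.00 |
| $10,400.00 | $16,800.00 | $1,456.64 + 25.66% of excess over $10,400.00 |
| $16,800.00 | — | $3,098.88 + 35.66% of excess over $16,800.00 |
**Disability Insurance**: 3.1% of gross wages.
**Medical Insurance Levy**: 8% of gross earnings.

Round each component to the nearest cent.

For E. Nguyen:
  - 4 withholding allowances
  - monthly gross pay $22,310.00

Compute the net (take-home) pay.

$15,283.35

Regional Income Tax: taxable = $22,310.00 − 4×$360.00 = $20,870.00
  $3,098.88 + 35.66% × ($20,870.00 − $16,800.00) = $3,098.88 + 35.66% × $4,070.00 = $4,550.24
Disability Insurance: 3.1% × $22,310.00 = $691.61
Medical Insurance Levy: 8% × $22,310.00 = $1,784.80
Total withheld: $4,550.24 + $691.61 + $1,784.80 = $7,026.65
Net pay: $22,310.00 − $7,026.65 = $15,283.35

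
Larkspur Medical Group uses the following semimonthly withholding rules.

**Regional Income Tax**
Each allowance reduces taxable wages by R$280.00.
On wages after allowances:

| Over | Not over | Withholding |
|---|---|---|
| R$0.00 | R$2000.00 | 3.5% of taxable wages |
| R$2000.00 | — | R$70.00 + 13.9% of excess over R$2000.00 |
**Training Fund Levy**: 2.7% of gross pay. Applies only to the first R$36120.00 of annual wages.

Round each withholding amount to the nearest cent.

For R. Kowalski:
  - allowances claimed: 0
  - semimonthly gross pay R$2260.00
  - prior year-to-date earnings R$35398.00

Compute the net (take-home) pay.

Regional Income Tax: taxable = R$2260.00
  R$70.00 + 13.9% × (R$2260.00 − R$2000.00) = R$70.00 + 13.9% × R$260.00 = R$106.14
Training Fund Levy: cap R$36120.00 − YTD R$35398.00 = R$722.00 subject; 2.7% × R$722.00 = R$19.49
Total withheld: R$106.14 + R$19.49 = R$125.63
Net pay: R$2260.00 − R$125.63 = R$2134.37

R$2134.37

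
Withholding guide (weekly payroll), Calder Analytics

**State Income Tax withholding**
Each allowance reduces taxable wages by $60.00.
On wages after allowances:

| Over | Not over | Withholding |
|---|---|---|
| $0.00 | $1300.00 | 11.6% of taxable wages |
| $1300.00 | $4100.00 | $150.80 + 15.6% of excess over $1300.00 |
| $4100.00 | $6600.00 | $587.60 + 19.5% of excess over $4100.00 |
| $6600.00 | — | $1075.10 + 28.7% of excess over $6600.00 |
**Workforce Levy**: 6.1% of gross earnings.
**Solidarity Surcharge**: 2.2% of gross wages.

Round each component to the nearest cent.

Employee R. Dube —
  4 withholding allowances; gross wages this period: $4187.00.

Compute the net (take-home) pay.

$3275.75

State Income Tax: taxable = $4187.00 − 4×$60.00 = $3947.00
  $150.80 + 15.6% × ($3947.00 − $1300.00) = $150.80 + 15.6% × $2647.00 = $563.73
Workforce Levy: 6.1% × $4187.00 = $255.41
Solidarity Surcharge: 2.2% × $4187.00 = $92.11
Total withheld: $563.73 + $255.41 + $92.11 = $911.25
Net pay: $4187.00 − $911.25 = $3275.75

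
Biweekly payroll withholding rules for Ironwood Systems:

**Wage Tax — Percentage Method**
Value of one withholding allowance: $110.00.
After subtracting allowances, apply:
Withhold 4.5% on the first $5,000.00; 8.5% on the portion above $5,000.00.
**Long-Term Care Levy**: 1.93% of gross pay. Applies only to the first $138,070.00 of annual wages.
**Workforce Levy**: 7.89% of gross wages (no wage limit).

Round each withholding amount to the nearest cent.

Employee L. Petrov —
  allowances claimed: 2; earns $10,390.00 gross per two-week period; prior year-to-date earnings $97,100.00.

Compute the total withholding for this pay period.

$1,684.75

Wage Tax: taxable = $10,390.00 − 2×$110.00 = $10,170.00
  $225.00 + 8.5% × ($10,170.00 − $5,000.00) = $225.00 + 8.5% × $5,170.00 = $664.45
Long-Term Care Levy: 1.93% × $10,390.00 = $200.53
Workforce Levy: 7.89% × $10,390.00 = $819.77
Total: $664.45 + $200.53 + $819.77 = $1,684.75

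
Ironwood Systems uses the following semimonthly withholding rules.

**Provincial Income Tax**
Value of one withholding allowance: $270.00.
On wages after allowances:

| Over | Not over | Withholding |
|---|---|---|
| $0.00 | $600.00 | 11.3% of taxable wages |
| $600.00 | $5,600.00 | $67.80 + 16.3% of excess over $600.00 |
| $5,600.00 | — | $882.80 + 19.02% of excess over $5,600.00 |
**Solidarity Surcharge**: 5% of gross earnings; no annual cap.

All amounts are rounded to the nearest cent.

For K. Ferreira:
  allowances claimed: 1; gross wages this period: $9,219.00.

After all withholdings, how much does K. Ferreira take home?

Provincial Income Tax: taxable = $9,219.00 − 1×$270.00 = $8,949.00
  $882.80 + 19.02% × ($8,949.00 − $5,600.00) = $882.80 + 19.02% × $3,349.00 = $1,519.78
Solidarity Surcharge: 5% × $9,219.00 = $460.95
Total withheld: $1,519.78 + $460.95 = $1,980.73
Net pay: $9,219.00 − $1,980.73 = $7,238.27

$7,238.27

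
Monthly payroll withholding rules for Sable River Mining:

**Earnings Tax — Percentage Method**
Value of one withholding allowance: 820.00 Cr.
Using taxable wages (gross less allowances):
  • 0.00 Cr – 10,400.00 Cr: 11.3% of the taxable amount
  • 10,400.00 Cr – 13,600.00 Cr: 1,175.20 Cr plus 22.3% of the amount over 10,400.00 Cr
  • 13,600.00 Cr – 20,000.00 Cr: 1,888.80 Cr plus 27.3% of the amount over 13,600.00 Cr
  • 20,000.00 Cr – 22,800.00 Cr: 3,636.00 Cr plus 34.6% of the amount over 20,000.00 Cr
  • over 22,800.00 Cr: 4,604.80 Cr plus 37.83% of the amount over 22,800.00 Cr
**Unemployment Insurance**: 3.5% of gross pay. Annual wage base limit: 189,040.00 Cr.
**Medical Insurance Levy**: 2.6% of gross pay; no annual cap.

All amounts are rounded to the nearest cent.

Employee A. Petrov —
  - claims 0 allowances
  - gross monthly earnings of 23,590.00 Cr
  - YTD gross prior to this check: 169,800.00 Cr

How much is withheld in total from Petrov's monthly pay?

Earnings Tax: taxable = 23,590.00 Cr
  4,604.80 Cr + 37.83% × (23,590.00 Cr − 22,800.00 Cr) = 4,604.80 Cr + 37.83% × 790.00 Cr = 4,903.66 Cr
Unemployment Insurance: cap 189,040.00 Cr − YTD 169,800.00 Cr = 19,240.00 Cr subject; 3.5% × 19,240.00 Cr = 673.40 Cr
Medical Insurance Levy: 2.6% × 23,590.00 Cr = 613.34 Cr
Total: 4,903.66 Cr + 673.40 Cr + 613.34 Cr = 6,190.40 Cr

6,190.40 Cr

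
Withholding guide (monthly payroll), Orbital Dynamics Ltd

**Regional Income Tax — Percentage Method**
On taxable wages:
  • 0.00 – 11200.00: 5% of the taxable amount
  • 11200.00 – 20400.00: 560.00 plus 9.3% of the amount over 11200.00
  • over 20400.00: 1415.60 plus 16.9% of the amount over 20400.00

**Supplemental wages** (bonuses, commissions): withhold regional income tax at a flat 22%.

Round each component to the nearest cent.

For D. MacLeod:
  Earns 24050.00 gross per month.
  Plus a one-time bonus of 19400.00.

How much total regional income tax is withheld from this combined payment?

6300.45

Regional Income Tax: taxable = 24050.00
  1415.60 + 16.9% × (24050.00 − 20400.00) = 1415.60 + 16.9% × 3650.00 = 2032.45
Supplemental (22% flat on bonus): 22% × 19400.00 = 4268.00
Total regional income tax: 2032.45 + 4268.00 = 6300.45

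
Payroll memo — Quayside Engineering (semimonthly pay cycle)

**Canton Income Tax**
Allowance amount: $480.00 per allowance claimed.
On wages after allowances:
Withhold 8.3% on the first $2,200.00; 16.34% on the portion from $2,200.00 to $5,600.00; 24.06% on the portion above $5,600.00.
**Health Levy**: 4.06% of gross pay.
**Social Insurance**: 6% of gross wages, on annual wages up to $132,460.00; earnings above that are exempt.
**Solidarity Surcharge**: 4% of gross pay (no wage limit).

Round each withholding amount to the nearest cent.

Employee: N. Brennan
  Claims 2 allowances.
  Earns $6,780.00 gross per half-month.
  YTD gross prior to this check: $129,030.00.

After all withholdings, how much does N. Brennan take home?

Canton Income Tax: taxable = $6,780.00 − 2×$480.00 = $5,820.00
  $738.16 + 24.06% × ($5,820.00 − $5,600.00) = $738.16 + 24.06% × $220.00 = $791.09
Health Levy: 4.06% × $6,780.00 = $275.27
Social Insurance: cap $132,460.00 − YTD $129,030.00 = $3,430.00 subject; 6% × $3,430.00 = $205.80
Solidarity Surcharge: 4% × $6,780.00 = $271.20
Total withheld: $791.09 + $275.27 + $205.80 + $271.20 = $1,543.36
Net pay: $6,780.00 − $1,543.36 = $5,236.64

$5,236.64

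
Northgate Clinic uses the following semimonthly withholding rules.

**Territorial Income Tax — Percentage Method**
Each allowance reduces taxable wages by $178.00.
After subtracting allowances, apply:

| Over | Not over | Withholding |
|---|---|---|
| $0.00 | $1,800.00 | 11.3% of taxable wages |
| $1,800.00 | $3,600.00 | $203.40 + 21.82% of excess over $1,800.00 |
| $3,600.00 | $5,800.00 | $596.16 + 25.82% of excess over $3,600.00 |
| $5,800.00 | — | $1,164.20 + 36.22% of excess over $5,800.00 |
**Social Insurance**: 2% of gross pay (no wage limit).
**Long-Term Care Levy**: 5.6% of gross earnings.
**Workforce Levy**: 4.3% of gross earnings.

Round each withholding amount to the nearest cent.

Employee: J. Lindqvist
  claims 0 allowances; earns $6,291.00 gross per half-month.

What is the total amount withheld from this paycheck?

$2,090.67

Territorial Income Tax: taxable = $6,291.00
  $1,164.20 + 36.22% × ($6,291.00 − $5,800.00) = $1,164.20 + 36.22% × $491.00 = $1,342.04
Social Insurance: 2% × $6,291.00 = $125.82
Long-Term Care Levy: 5.6% × $6,291.00 = $352.30
Workforce Levy: 4.3% × $6,291.00 = $270.51
Total: $1,342.04 + $125.82 + $352.30 + $270.51 = $2,090.67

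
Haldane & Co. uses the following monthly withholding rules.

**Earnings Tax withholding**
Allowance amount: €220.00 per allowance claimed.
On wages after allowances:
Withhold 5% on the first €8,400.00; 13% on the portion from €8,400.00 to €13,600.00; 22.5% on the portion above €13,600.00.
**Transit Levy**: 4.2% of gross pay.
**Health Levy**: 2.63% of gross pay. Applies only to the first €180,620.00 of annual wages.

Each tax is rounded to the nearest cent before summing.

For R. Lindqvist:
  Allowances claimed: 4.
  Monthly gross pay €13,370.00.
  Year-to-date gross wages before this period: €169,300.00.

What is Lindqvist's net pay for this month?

€11,559.04

Earnings Tax: taxable = €13,370.00 − 4×€220.00 = €12,490.00
  €420.00 + 13% × (€12,490.00 − €8,400.00) = €420.00 + 13% × €4,090.00 = €951.70
Transit Levy: 4.2% × €13,370.00 = €561.54
Health Levy: cap €180,620.00 − YTD €169,300.00 = €11,320.00 subject; 2.63% × €11,320.00 = €297.72
Total withheld: €951.70 + €561.54 + €297.72 = €1,810.96
Net pay: €13,370.00 − €1,810.96 = €11,559.04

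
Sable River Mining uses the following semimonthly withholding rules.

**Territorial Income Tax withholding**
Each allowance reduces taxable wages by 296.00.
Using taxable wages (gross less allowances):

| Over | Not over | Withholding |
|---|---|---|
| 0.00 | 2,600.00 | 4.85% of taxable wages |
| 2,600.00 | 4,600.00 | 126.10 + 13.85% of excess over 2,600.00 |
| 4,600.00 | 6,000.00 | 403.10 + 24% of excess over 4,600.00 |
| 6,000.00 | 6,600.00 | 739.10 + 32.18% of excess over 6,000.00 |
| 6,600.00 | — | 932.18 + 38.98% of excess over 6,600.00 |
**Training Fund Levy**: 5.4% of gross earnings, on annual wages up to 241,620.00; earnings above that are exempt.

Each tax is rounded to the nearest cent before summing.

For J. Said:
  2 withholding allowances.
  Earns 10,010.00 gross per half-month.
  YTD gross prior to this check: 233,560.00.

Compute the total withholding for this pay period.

Territorial Income Tax: taxable = 10,010.00 − 2×296.00 = 9,418.00
  932.18 + 38.98% × (9,418.00 − 6,600.00) = 932.18 + 38.98% × 2,818.00 = 2,030.64
Training Fund Levy: cap 241,620.00 − YTD 233,560.00 = 8,060.00 subject; 5.4% × 8,060.00 = 435.24
Total: 2,030.64 + 435.24 = 2,465.88

2,465.88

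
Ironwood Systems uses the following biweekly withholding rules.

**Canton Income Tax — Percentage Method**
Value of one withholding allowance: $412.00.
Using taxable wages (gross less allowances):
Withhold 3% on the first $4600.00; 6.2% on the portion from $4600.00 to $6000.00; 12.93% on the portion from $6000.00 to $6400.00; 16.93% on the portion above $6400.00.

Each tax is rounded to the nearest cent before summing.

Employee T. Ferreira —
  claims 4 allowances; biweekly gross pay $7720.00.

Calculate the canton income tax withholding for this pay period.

$234.11

Canton Income Tax: taxable = $7720.00 − 4×$412.00 = $6072.00
  $224.80 + 12.93% × ($6072.00 − $6000.00) = $224.80 + 12.93% × $72.00 = $234.11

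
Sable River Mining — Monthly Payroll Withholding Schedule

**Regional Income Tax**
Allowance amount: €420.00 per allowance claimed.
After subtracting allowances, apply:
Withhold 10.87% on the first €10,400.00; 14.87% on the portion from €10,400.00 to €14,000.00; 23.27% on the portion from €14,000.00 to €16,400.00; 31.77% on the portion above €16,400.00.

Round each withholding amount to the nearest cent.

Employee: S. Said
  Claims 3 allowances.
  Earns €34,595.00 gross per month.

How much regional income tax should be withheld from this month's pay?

€7,604.53

Regional Income Tax: taxable = €34,595.00 − 3×€420.00 = €33,335.00
  €2,224.28 + 31.77% × (€33,335.00 − €16,400.00) = €2,224.28 + 31.77% × €16,935.00 = €7,604.53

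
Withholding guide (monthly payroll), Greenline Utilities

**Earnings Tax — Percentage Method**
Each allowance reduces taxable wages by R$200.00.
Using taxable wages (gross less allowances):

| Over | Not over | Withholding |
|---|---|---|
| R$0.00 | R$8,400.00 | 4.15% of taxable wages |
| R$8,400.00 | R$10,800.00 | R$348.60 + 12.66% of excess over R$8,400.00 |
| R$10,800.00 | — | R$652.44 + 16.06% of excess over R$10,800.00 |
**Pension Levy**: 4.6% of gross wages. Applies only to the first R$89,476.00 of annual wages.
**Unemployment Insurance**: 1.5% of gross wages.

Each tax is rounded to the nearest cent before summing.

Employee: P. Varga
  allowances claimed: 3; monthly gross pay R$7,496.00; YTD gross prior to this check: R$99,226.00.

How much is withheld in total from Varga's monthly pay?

R$398.62

Earnings Tax: taxable = R$7,496.00 − 3×R$200.00 = R$6,896.00
  4.15% × R$6,896.00 = R$286.18
Pension Levy: YTD R$99,226.00 ≥ cap R$89,476.00 → R$0.00
Unemployment Insurance: 1.5% × R$7,496.00 = R$112.44
Total: R$286.18 + R$0.00 + R$112.44 = R$398.62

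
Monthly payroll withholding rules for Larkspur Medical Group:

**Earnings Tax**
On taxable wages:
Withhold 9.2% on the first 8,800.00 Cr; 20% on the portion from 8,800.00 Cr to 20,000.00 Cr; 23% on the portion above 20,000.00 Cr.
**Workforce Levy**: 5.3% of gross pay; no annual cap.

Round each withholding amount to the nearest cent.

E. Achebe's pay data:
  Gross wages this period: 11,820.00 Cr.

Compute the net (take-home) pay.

Earnings Tax: taxable = 11,820.00 Cr
  809.60 Cr + 20% × (11,820.00 Cr − 8,800.00 Cr) = 809.60 Cr + 20% × 3,020.00 Cr = 1,413.60 Cr
Workforce Levy: 5.3% × 11,820.00 Cr = 626.46 Cr
Total withheld: 1,413.60 Cr + 626.46 Cr = 2,040.06 Cr
Net pay: 11,820.00 Cr − 2,040.06 Cr = 9,779.94 Cr

9,779.94 Cr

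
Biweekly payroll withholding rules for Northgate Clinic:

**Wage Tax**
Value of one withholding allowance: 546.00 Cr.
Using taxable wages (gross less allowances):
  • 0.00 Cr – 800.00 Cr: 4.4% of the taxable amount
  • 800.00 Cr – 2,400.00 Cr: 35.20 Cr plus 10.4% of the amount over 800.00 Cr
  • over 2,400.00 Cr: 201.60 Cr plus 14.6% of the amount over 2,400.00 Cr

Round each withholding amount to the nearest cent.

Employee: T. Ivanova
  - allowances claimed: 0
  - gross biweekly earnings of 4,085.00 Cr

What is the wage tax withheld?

Wage Tax: taxable = 4,085.00 Cr
  201.60 Cr + 14.6% × (4,085.00 Cr − 2,400.00 Cr) = 201.60 Cr + 14.6% × 1,685.00 Cr = 447.61 Cr

447.61 Cr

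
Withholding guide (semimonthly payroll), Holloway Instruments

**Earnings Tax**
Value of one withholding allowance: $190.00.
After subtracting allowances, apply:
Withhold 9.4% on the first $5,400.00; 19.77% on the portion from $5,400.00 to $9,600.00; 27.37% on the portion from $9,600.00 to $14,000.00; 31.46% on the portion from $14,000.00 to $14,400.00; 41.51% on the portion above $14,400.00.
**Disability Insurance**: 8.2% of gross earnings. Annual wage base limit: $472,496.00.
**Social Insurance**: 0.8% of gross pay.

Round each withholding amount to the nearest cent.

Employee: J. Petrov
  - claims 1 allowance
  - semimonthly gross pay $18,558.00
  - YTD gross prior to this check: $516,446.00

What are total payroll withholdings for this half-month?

$4,463.64

Earnings Tax: taxable = $18,558.00 − 1×$190.00 = $18,368.00
  $2,668.06 + 41.51% × ($18,368.00 − $14,400.00) = $2,668.06 + 41.51% × $3,968.00 = $4,315.18
Disability Insurance: YTD $516,446.00 ≥ cap $472,496.00 → $0.00
Social Insurance: 0.8% × $18,558.00 = $148.46
Total: $4,315.18 + $0.00 + $148.46 = $4,463.64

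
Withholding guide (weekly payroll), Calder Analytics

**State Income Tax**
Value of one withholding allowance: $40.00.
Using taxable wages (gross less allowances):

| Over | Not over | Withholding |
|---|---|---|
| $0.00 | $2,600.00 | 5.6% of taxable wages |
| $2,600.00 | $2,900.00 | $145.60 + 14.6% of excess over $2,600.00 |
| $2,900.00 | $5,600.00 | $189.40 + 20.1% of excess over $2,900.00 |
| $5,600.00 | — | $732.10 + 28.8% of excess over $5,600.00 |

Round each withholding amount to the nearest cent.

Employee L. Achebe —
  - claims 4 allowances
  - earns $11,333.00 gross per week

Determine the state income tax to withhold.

$2,337.12

State Income Tax: taxable = $11,333.00 − 4×$40.00 = $11,173.00
  $732.10 + 28.8% × ($11,173.00 − $5,600.00) = $732.10 + 28.8% × $5,573.00 = $2,337.12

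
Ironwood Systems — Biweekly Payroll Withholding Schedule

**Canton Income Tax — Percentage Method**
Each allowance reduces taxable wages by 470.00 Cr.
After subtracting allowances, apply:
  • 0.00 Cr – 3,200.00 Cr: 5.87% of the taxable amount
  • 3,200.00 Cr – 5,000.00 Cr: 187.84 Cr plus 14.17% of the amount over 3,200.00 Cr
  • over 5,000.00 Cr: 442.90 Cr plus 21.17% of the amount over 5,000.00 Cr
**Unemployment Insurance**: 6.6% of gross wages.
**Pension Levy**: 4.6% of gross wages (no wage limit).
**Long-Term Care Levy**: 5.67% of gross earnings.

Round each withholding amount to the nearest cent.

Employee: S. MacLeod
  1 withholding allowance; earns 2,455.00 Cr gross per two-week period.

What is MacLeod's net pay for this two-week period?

1,924.32 Cr

Canton Income Tax: taxable = 2,455.00 Cr − 1×470.00 Cr = 1,985.00 Cr
  5.87% × 1,985.00 Cr = 116.52 Cr
Unemployment Insurance: 6.6% × 2,455.00 Cr = 162.03 Cr
Pension Levy: 4.6% × 2,455.00 Cr = 112.93 Cr
Long-Term Care Levy: 5.67% × 2,455.00 Cr = 139.20 Cr
Total withheld: 116.52 Cr + 162.03 Cr + 112.93 Cr + 139.20 Cr = 530.68 Cr
Net pay: 2,455.00 Cr − 530.68 Cr = 1,924.32 Cr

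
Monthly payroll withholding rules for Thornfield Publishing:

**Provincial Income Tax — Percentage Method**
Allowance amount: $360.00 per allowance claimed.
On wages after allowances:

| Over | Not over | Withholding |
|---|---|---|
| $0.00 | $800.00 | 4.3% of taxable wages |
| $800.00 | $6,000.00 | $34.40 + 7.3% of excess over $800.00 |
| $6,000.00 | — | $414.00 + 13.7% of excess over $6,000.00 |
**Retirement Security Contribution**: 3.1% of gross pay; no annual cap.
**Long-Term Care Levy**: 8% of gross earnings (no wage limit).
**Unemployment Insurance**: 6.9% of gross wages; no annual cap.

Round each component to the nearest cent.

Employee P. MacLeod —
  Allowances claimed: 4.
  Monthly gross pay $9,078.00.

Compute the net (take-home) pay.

$6,805.55

Provincial Income Tax: taxable = $9,078.00 − 4×$360.00 = $7,638.00
  $414.00 + 13.7% × ($7,638.00 − $6,000.00) = $414.00 + 13.7% × $1,638.00 = $638.41
Retirement Security Contribution: 3.1% × $9,078.00 = $281.42
Long-Term Care Levy: 8% × $9,078.00 = $726.24
Unemployment Insurance: 6.9% × $9,078.00 = $626.38
Total withheld: $638.41 + $281.42 + $726.24 + $626.38 = $2,272.45
Net pay: $9,078.00 − $2,272.45 = $6,805.55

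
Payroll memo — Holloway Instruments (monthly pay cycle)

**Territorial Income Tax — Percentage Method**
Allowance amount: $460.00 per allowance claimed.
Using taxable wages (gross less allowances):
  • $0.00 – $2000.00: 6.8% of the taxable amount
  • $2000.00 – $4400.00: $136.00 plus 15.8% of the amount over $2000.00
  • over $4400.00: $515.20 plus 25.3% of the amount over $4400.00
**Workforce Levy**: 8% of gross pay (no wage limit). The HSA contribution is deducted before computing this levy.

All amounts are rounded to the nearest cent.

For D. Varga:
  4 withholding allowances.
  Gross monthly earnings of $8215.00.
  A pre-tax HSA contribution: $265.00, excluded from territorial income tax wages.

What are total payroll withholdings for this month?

Territorial Income Tax: taxable = $8215.00 − $265.00 − 4×$460.00 = $6110.00
  $515.20 + 25.3% × ($6110.00 − $4400.00) = $515.20 + 25.3% × $1710.00 = $947.83
Workforce Levy: 8% × $7950.00 = $636.00
Total: $947.83 + $636.00 = $1583.83

$1583.83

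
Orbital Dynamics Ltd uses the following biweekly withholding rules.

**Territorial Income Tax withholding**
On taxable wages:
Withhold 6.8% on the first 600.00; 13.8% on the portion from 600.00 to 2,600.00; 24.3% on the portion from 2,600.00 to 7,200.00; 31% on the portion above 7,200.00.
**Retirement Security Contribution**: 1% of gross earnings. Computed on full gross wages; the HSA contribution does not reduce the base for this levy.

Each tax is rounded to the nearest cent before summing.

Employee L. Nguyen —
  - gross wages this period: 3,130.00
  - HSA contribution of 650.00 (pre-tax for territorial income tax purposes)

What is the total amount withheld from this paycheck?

Territorial Income Tax: taxable = 3,130.00 − 650.00 = 2,480.00
  40.80 + 13.8% × (2,480.00 − 600.00) = 40.80 + 13.8% × 1,880.00 = 300.24
Retirement Security Contribution: 1% × 3,130.00 = 31.30
Total: 300.24 + 31.30 = 331.54

331.54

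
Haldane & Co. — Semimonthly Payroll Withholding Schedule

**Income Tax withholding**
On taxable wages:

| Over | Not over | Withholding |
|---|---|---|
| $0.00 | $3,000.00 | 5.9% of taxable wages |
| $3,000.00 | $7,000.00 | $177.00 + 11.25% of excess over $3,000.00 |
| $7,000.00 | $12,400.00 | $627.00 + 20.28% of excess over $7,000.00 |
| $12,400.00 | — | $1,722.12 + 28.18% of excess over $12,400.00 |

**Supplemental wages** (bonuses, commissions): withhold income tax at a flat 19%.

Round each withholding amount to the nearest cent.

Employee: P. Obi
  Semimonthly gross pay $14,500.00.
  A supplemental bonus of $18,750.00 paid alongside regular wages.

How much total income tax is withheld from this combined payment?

Income Tax: taxable = $14,500.00
  $1,722.12 + 28.18% × ($14,500.00 − $12,400.00) = $1,722.12 + 28.18% × $2,100.00 = $2,313.90
Supplemental (19% flat on bonus): 19% × $18,750.00 = $3,562.50
Total income tax: $2,313.90 + $3,562.50 = $5,876.40

$5,876.40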